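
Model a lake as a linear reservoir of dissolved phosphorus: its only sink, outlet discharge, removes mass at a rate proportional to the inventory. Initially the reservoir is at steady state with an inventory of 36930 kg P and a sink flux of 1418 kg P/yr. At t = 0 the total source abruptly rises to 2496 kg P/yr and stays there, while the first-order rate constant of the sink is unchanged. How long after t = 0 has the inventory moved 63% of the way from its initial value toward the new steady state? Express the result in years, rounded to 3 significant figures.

τ = M₀/F₀ = 36930/1418 = 26.04 yr.
The remaining gap fraction is e^(−t/τ); 63% covered ⇒ e^(−t/τ) = 0.370.
t = −τ ln(0.370) = 26.04 × 0.9943 = 25.89 yr.

25.9 yr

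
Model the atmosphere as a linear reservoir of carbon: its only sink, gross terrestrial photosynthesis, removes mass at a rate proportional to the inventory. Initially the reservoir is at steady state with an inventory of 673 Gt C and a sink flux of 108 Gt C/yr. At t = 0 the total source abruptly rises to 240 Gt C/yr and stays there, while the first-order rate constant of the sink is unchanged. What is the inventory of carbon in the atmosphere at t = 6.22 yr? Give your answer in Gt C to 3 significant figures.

τ = M₀/F₀ = 673/108 = 6.231 yr; rate constant k = 1/τ.
New steady state M_∞ = F₁/k = F₁·τ = 240 × 6.231 = 1495.6 Gt C.
M(t) = M_∞ + (M₀ − M_∞)·e^(−t/τ); t/τ = 6.22/6.231 = 0.9982, so e^(−t/τ) = 0.3686.
M(t) = 1495.6 − 822.6 × 0.3686 = 1192.4 Gt C.

1190 Gt C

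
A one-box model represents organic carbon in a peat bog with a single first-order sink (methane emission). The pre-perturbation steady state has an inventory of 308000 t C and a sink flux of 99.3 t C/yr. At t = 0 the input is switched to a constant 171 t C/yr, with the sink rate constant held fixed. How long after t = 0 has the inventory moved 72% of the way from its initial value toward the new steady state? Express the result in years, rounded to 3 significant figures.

τ = M₀/F₀ = 308000/99.3 = 3102 yr.
The remaining gap fraction is e^(−t/τ); 72% covered ⇒ e^(−t/τ) = 0.280.
t = −τ ln(0.280) = 3102 × 1.273 = 3948 yr.

3950 yr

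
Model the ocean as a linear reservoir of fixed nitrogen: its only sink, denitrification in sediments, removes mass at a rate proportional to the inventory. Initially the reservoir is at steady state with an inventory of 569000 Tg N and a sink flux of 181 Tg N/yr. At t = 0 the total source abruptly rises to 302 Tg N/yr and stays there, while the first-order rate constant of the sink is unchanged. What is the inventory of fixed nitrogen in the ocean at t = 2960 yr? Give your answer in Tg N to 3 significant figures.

801000 Tg N

Residence time τ = M₀/F₀ = 3144 yr. The eventual steady state is M_∞ = M₀·(F₁/F₀) = 569000 × 302/181 = 949380 Tg N.
The anomaly ΔM(t) = M(t) − M_∞ decays as ΔM₀·e^(−t/τ) with ΔM₀ = 569000 − 949380 = −380400 Tg N.
At t = 2960 yr, e^(−t/τ) = e^(−0.9416) = 0.3900, so ΔM = −148400 Tg N and M = 949380 − 148400 = 801030 Tg N.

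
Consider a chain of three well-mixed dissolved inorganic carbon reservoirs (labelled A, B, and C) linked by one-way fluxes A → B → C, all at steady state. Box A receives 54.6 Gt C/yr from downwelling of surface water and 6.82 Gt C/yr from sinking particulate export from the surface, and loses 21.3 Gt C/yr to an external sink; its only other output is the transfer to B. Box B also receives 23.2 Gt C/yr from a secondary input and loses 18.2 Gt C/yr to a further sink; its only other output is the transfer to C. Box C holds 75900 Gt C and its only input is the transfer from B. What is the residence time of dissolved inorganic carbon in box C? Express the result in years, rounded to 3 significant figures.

1680 yr

Box A: F(A→B) = (54.6 + 6.82) − 21.3 = 40.120 Gt C/yr.
Box B: F(B→C) = (40.120 + 23.2) − 18.2 = 45.120 Gt C/yr.
Box C throughput = its input = 45.120 Gt C/yr; τ = 75900 / 45.120 = 1682 yr.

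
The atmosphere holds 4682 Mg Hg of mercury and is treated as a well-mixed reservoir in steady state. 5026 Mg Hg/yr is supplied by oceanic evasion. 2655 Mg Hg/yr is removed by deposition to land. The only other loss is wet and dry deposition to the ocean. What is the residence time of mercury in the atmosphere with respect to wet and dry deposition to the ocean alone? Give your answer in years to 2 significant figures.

At steady state ΣF_in = ΣF_out.
ΣF_in = 5026.0 Mg Hg/yr.
Wet and dry deposition to the ocean flux = ΣF_in − (2655) = 5026.0 − 2655 = 2371 Mg Hg/yr.
τ = M / F = 4682 / 2371 = 1.975 yr.

2.0 yr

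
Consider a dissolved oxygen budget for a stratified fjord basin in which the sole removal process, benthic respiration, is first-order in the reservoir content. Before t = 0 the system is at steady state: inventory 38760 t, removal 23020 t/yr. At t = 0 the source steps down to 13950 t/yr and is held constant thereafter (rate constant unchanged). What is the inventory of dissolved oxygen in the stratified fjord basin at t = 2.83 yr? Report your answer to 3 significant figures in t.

26300 t

The sink rate constant is k = F₀/M₀ = 23020/38760 = 0.5939 yr⁻¹.
Solving dM/dt = F₁ − kM with M(0) = M₀ gives M(t) = F₁/k + (M₀ − F₁/k)·e^(−kt).
F₁/k = 13950/0.5939 = 23488 t; kt = 0.5939 × 2.83 = 1.681, e^(−kt) = 0.1862.
M(2.83) = 23488 + (38760 − 23488) × 0.1862 = 23488 + 2844 = 26332 t.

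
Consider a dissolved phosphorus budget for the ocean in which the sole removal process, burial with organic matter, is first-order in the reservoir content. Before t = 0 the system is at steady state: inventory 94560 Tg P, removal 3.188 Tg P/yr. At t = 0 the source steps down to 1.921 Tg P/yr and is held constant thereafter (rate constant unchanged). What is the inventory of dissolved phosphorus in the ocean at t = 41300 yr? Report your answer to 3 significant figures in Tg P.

The sink rate constant is k = F₀/M₀ = 3.188/94560 = 3.371×10^-5 yr⁻¹.
Solving dM/dt = F₁ − kM with M(0) = M₀ gives M(t) = F₁/k + (M₀ − F₁/k)·e^(−kt).
F₁/k = 1.921/3.371×10^-5 = 56979 Tg P; kt = 3.371×10^-5 × 41300 = 1.392, e^(−kt) = 0.2485.
M(41300) = 56979 + (94560 − 56979) × 0.2485 = 56979 + 9338 = 66317 Tg P.

66300 Tg P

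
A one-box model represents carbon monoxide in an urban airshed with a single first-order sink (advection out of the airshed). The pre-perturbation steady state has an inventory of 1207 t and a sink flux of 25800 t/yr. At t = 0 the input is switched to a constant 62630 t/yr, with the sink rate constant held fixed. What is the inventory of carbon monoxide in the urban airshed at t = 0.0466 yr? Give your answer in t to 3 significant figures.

The sink rate constant is k = F₀/M₀ = 25800/1207 = 21.38 yr⁻¹.
Solving dM/dt = F₁ − kM with M(0) = M₀ gives M(t) = F₁/k + (M₀ − F₁/k)·e^(−kt).
F₁/k = 62630/21.38 = 2930.0 t; kt = 21.38 × 0.0466 = 0.9961, e^(−kt) = 0.3693.
M(0.0466) = 2930.0 + (1207 − 2930.0) × 0.3693 = 2930.0 − 636.3 = 2293.7 t.

2290 t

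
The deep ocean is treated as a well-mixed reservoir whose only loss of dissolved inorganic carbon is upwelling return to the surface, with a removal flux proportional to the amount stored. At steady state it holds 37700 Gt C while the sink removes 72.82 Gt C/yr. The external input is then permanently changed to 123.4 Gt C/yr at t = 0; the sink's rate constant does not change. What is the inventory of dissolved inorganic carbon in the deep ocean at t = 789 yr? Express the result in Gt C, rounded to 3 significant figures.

58200 Gt C

τ = M₀/F₀ = 37700/72.82 = 517.7 yr; rate constant k = 1/τ.
New steady state M_∞ = F₁/k = F₁·τ = 123.4 × 517.7 = 63886 Gt C.
M(t) = M_∞ + (M₀ − M_∞)·e^(−t/τ); t/τ = 789/517.7 = 1.524, so e^(−t/τ) = 0.2178.
M(t) = 63886 − 26190 × 0.2178 = 58182 Gt C.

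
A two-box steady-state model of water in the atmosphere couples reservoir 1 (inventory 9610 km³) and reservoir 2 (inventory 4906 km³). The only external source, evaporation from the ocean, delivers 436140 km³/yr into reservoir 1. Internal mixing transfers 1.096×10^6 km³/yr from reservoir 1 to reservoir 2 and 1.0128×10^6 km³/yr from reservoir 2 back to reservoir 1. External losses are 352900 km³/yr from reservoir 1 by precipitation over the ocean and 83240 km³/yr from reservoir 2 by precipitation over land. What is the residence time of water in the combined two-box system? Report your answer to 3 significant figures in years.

0.0333 yr

Residence time in the combined system uses the total inventory and the total *external* removal — internal exchanges between the two boxes cancel.
M_total = 9610 + 4906 = 14516 km³.
ΣF_external_out = 352900 + 83240 = 436140 km³/yr.
τ = M_total / ΣF_ext = 14516 / 436140 = 0.03328 yr.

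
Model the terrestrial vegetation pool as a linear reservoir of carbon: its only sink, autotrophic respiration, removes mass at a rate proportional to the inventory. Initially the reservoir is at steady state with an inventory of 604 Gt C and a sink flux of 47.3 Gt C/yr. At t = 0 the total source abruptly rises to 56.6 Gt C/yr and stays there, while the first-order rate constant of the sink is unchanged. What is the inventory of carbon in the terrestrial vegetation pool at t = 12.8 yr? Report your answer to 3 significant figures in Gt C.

679 Gt C

The sink rate constant is k = F₀/M₀ = 47.3/604 = 0.07831 yr⁻¹.
Solving dM/dt = F₁ − kM with M(0) = M₀ gives M(t) = F₁/k + (M₀ − F₁/k)·e^(−kt).
F₁/k = 56.6/0.07831 = 722.76 Gt C; kt = 0.07831 × 12.8 = 1.002, e^(−kt) = 0.3670.
M(12.8) = 722.76 + (604 − 722.76) × 0.3670 = 722.76 − 43.58 = 679.17 Gt C.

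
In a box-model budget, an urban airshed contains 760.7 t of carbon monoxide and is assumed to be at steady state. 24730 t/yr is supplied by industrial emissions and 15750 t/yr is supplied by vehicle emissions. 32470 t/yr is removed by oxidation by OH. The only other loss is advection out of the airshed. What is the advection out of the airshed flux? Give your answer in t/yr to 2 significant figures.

At steady state ΣF_in = ΣF_out.
ΣF_in = 24730 + 15750 = 40480 t/yr.
Advection out of the airshed flux = ΣF_in − (32470) = 40480 − 32470 = 8010 t/yr.

8000 t/yr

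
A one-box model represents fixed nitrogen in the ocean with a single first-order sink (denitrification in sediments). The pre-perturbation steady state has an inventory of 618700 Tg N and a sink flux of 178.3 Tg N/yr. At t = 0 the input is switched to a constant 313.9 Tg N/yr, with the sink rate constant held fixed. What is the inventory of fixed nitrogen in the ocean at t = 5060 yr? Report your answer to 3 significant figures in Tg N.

The sink rate constant is k = F₀/M₀ = 178.3/618700 = 0.0002882 yr⁻¹.
Solving dM/dt = F₁ − kM with M(0) = M₀ gives M(t) = F₁/k + (M₀ − F₁/k)·e^(−kt).
F₁/k = 313.9/0.0002882 = 1.0892×10^6 Tg N; kt = 0.0002882 × 5060 = 1.458, e^(−kt) = 0.2327.
M(5060) = 1.0892×10^6 + (618700 − 1.0892×10^6) × 0.2327 = 1.0892×10^6 − 109500 = 979760 Tg N.

980000 Tg N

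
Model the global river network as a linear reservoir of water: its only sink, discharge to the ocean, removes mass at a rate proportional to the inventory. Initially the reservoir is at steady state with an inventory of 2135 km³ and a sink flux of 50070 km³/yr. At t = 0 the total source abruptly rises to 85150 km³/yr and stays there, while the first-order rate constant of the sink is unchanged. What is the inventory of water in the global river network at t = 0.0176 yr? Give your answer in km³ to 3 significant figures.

τ = M₀/F₀ = 2135/50070 = 0.04264 yr; rate constant k = 1/τ.
New steady state M_∞ = F₁/k = F₁·τ = 85150 × 0.04264 = 3630.8 km³.
M(t) = M_∞ + (M₀ − M_∞)·e^(−t/τ); t/τ = 0.0176/0.04264 = 0.4128, so e^(−t/τ) = 0.6618.
M(t) = 3630.8 − 1496 × 0.6618 = 2640.9 km³.

2640 km³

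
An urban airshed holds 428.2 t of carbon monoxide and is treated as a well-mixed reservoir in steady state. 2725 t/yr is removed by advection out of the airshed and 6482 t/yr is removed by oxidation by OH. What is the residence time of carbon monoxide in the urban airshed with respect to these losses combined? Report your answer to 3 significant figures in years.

Total removal = 2725 + 6482 = 9207.0 t/yr.
τ = M / ΣF_out = 428.2 / 9207.0 = 0.04651 yr.

0.0465 yr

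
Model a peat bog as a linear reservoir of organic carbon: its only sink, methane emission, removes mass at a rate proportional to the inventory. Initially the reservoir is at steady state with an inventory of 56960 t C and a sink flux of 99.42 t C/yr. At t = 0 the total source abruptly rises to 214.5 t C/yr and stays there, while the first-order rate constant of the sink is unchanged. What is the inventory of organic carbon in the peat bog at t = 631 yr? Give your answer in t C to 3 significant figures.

101000 t C

Residence time τ = M₀/F₀ = 572.9 yr. The eventual steady state is M_∞ = M₀·(F₁/F₀) = 56960 × 214.5/99.42 = 122890 t C.
The anomaly ΔM(t) = M(t) − M_∞ decays as ΔM₀·e^(−t/τ) with ΔM₀ = 56960 − 122890 = −65930 t C.
At t = 631 yr, e^(−t/τ) = e^(−1.101) = 0.3324, so ΔM = −21920 t C and M = 122890 − 21920 = 100980 t C.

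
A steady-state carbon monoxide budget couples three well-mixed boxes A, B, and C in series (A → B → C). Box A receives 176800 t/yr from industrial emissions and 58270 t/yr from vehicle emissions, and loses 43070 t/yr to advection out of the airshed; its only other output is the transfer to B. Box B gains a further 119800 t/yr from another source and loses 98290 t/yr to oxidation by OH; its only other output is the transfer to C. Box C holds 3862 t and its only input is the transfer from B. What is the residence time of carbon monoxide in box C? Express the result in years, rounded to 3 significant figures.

Box A: F(A→B) = (176800 + 58270) − 43070 = 192000 t/yr.
Box B: F(B→C) = (192000 + 119800) − 98290 = 213510 t/yr.
Box C throughput = its input = 213510 t/yr; τ = 3862 / 213510 = 0.01809 yr.

0.0181 yr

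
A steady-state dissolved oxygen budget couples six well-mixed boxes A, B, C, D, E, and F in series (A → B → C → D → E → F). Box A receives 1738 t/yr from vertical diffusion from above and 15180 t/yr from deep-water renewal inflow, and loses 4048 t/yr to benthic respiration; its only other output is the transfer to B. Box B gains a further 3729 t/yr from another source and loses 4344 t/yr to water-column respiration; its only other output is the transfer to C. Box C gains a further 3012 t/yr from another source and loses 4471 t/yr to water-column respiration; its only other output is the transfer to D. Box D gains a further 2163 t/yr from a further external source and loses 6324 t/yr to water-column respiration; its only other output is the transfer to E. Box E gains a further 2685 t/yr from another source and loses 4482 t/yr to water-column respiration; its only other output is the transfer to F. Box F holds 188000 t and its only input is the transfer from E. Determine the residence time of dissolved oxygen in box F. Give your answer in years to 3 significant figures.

38.9 yr

Box A: F(A→B) = (1738 + 15180) − 4048 = 12870 t/yr.
Box B: F(B→C) = (12870 + 3729) − 4344 = 12255 t/yr.
Box C: F(C→D) = (12255 + 3012) − 4471 = 10796 t/yr.
Box D: F(D→E) = (10796 + 2163) − 6324 = 6635.0 t/yr.
Box E: F(E→F) = (6635.0 + 2685) − 4482 = 4838.0 t/yr.
Box F throughput = its input = 4838.0 t/yr; τ = 188000 / 4838.0 = 38.86 yr.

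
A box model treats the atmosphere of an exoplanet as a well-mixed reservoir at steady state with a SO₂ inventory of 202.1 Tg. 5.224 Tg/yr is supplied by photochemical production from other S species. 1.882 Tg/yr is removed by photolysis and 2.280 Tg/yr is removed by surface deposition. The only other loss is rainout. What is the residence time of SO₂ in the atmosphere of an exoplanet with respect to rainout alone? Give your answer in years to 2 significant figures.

190 yr

At steady state ΣF_in = ΣF_out.
ΣF_in = 5.2240 Tg/yr.
Rainout flux = ΣF_in − (1.882 + 2.280) = 5.2240 − 4.162 = 1.062 Tg/yr.
τ = M / F = 202.1 / 1.062 = 190.3 yr.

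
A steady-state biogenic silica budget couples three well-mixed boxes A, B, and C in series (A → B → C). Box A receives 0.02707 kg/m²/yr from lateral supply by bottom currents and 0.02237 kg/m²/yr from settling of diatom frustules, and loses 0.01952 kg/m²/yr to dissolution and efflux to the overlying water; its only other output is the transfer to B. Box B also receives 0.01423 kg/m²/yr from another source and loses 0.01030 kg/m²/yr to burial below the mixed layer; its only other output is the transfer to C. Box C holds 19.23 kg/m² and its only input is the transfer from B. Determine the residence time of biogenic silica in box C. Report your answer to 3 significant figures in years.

568 yr

Box A: F(A→B) = (0.02707 + 0.02237) − 0.01952 = 0.029920 kg/m²/yr.
Box B: F(B→C) = (0.029920 + 0.01423) − 0.01030 = 0.033850 kg/m²/yr.
Box C throughput = its input = 0.033850 kg/m²/yr; τ = 19.23 / 0.033850 = 568.1 yr.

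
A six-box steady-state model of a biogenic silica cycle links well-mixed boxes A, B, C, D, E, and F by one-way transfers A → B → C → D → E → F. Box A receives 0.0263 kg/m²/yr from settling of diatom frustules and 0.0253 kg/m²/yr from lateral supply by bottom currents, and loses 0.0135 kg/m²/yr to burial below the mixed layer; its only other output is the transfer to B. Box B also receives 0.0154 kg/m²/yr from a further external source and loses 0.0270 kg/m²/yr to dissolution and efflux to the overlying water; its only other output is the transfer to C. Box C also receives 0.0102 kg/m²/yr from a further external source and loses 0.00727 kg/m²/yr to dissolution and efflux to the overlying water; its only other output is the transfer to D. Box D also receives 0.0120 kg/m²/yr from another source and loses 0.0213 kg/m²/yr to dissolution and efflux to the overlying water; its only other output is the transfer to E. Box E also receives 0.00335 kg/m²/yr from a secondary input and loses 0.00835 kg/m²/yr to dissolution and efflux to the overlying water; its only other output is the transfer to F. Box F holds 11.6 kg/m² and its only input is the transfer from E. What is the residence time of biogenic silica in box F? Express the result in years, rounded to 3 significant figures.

767 yr

Box A: F(A→B) = (0.0263 + 0.0253) − 0.0135 = 0.038100 kg/m²/yr.
Box B: F(B→C) = (0.038100 + 0.0154) − 0.0270 = 0.026500 kg/m²/yr.
Box C: F(C→D) = (0.026500 + 0.0102) − 0.00727 = 0.029430 kg/m²/yr.
Box D: F(D→E) = (0.029430 + 0.0120) − 0.0213 = 0.020130 kg/m²/yr.
Box E: F(E→F) = (0.020130 + 0.00335) − 0.00835 = 0.015130 kg/m²/yr.
Box F throughput = its input = 0.015130 kg/m²/yr; τ = 11.6 / 0.015130 = 766.7 yr.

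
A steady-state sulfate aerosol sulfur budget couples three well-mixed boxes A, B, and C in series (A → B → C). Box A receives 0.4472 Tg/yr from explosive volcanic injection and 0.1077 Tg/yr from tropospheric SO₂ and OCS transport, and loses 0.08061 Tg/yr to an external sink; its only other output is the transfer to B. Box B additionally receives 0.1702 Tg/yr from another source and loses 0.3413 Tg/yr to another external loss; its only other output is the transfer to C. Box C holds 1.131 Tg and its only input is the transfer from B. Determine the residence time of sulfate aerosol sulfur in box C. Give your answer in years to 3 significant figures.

Box A: F(A→B) = (0.4472 + 0.1077) − 0.08061 = 0.47429 Tg/yr.
Box B: F(B→C) = (0.47429 + 0.1702) − 0.3413 = 0.30319 Tg/yr.
Box C throughput = its input = 0.30319 Tg/yr; τ = 1.131 / 0.30319 = 3.730 yr.

3.73 yr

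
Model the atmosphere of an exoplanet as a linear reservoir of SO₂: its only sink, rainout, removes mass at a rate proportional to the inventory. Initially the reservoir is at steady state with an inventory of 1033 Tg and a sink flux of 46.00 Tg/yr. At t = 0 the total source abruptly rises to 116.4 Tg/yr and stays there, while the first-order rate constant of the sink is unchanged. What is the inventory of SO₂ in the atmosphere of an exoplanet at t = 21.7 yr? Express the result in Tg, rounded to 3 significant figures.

2010 Tg

The sink rate constant is k = F₀/M₀ = 46.00/1033 = 0.04453 yr⁻¹.
Solving dM/dt = F₁ − kM with M(0) = M₀ gives M(t) = F₁/k + (M₀ − F₁/k)·e^(−kt).
F₁/k = 116.4/0.04453 = 2613.9 Tg; kt = 0.04453 × 21.7 = 0.9663, e^(−kt) = 0.3805.
M(21.7) = 2613.9 + (1033 − 2613.9) × 0.3805 = 2613.9 − 601.5 = 2012.4 Tg.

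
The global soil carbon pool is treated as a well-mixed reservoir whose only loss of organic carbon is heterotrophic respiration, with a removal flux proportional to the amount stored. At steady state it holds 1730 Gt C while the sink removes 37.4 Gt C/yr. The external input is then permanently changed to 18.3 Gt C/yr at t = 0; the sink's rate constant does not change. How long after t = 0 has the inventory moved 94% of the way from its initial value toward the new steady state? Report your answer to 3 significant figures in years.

τ = M₀/F₀ = 1730/37.4 = 46.26 yr.
The remaining gap fraction is e^(−t/τ); 94% covered ⇒ e^(−t/τ) = 0.0600.
t = −τ ln(0.0600) = 46.26 × 2.813 = 130.1 yr.

130 yr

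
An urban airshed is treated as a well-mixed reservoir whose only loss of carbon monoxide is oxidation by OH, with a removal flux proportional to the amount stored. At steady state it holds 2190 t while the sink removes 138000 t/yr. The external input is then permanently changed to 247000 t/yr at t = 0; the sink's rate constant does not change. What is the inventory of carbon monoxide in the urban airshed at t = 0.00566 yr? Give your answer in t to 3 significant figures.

τ = M₀/F₀ = 2190/138000 = 0.01587 yr; rate constant k = 1/τ.
New steady state M_∞ = F₁/k = F₁·τ = 247000 × 0.01587 = 3919.8 t.
M(t) = M_∞ + (M₀ − M_∞)·e^(−t/τ); t/τ = 0.00566/0.01587 = 0.3567, so e^(−t/τ) = 0.7000.
M(t) = 3919.8 − 1730 × 0.7000 = 2708.9 t.

2710 t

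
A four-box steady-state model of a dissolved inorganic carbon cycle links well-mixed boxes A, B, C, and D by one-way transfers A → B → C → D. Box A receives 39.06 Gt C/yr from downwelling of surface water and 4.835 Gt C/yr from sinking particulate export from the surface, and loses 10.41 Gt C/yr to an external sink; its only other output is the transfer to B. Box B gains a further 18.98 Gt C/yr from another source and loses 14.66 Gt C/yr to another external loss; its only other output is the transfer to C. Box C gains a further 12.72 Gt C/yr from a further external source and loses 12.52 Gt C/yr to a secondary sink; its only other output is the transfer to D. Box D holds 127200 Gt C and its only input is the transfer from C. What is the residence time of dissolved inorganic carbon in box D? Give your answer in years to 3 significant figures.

Box A: F(A→B) = (39.06 + 4.835) − 10.41 = 33.485 Gt C/yr.
Box B: F(B→C) = (33.485 + 18.98) − 14.66 = 37.805 Gt C/yr.
Box C: F(C→D) = (37.805 + 12.72) − 12.52 = 38.005 Gt C/yr.
Box D throughput = its input = 38.005 Gt C/yr; τ = 127200 / 38.005 = 3347 yr.

3350 yr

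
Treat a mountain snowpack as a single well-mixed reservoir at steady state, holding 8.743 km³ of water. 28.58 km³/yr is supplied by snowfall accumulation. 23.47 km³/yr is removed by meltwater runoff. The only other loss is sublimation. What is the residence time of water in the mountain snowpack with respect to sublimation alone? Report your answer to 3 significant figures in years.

1.71 yr

At steady state ΣF_in = ΣF_out.
ΣF_in = 28.580 km³/yr.
Sublimation flux = ΣF_in − (23.47) = 28.580 − 23.47 = 5.110 km³/yr.
τ = M / F = 8.743 / 5.110 = 1.711 yr.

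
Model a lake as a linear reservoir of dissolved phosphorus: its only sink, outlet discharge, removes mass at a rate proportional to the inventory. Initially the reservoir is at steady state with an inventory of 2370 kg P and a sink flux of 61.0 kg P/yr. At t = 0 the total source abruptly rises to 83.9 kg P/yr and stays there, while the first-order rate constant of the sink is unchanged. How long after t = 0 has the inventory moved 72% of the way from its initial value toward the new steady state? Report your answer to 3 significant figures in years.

τ = M₀/F₀ = 2370/61.0 = 38.85 yr.
The remaining gap fraction is e^(−t/τ); 72% covered ⇒ e^(−t/τ) = 0.280.
t = −τ ln(0.280) = 38.85 × 1.273 = 49.46 yr.

49.5 yr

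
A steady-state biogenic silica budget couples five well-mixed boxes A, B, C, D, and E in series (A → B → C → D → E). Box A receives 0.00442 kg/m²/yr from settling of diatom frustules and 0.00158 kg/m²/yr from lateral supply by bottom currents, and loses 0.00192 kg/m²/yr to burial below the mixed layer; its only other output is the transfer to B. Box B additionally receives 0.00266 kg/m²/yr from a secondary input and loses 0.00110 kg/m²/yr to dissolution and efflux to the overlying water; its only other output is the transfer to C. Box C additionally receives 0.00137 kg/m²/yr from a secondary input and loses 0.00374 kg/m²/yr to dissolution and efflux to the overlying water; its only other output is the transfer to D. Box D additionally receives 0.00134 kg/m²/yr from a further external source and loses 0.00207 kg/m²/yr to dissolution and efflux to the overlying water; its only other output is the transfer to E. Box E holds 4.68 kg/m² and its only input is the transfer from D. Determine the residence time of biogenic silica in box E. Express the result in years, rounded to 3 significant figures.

1840 yr

Box A: F(A→B) = (0.00442 + 0.00158) − 0.00192 = 0.0040800 kg/m²/yr.
Box B: F(B→C) = (0.0040800 + 0.00266) − 0.00110 = 0.0056400 kg/m²/yr.
Box C: F(C→D) = (0.0056400 + 0.00137) − 0.00374 = 0.0032700 kg/m²/yr.
Box D: F(D→E) = (0.0032700 + 0.00134) − 0.00207 = 0.0025400 kg/m²/yr.
Box E throughput = its input = 0.0025400 kg/m²/yr; τ = 4.68 / 0.0025400 = 1843 yr.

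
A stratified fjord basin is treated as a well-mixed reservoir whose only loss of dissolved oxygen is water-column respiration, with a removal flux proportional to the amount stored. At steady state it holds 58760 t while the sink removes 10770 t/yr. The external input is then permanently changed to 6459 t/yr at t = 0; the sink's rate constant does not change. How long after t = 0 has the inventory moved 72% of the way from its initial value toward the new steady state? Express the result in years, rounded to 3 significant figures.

τ = M₀/F₀ = 58760/10770 = 5.456 yr.
The remaining gap fraction is e^(−t/τ); 72% covered ⇒ e^(−t/τ) = 0.280.
t = −τ ln(0.280) = 5.456 × 1.273 = 6.945 yr.

6.95 yr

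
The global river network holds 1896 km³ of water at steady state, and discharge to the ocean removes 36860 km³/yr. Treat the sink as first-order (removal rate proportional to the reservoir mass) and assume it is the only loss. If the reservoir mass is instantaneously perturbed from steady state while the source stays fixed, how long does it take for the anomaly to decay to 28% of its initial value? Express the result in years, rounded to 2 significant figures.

0.065 yr

For a linear reservoir the anomaly decays as exp(−t/τ) with τ = M/F = 1896/36860 = 0.05144 yr.
exp(−t/τ) = 0.28 ⇒ t = −τ ln(0.28) = 0.05144 × 1.273 = 0.06548 yr.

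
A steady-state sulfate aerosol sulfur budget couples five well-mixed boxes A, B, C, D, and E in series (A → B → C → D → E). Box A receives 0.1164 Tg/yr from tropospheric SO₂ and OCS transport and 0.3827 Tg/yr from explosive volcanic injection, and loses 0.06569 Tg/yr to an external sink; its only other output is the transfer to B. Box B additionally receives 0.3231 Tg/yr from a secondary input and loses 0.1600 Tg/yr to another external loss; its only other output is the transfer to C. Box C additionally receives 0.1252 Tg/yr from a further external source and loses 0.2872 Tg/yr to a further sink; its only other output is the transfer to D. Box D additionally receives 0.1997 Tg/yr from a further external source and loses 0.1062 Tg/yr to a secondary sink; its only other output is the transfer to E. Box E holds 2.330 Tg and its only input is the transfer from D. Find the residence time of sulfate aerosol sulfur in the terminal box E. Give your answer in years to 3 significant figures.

Box A: F(A→B) = (0.1164 + 0.3827) − 0.06569 = 0.43341 Tg/yr.
Box B: F(B→C) = (0.43341 + 0.3231) − 0.1600 = 0.59651 Tg/yr.
Box C: F(C→D) = (0.59651 + 0.1252) − 0.2872 = 0.43451 Tg/yr.
Box D: F(D→E) = (0.43451 + 0.1997) − 0.1062 = 0.52801 Tg/yr.
Box E throughput = its input = 0.52801 Tg/yr; τ = 2.330 / 0.52801 = 4.413 yr.

4.41 yr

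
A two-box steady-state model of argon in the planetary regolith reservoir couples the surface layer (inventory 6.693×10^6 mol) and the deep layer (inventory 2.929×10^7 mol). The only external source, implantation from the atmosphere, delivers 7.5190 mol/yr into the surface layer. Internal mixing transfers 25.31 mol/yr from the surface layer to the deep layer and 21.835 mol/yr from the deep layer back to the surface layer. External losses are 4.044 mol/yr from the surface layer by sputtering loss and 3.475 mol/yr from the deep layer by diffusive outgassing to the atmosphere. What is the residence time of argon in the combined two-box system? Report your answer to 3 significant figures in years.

4.79×10^6 yr

Treat the two boxes together as one reservoir: the mixing fluxes between them are internal recycling, so τ = ΣM / Σ(external losses).
M_total = 6.693×10^6 + 2.929×10^7 = 3.5983×10^7 mol.
ΣF_external_out = 4.044 + 3.475 = 7.5190 mol/yr.
τ = M_total / ΣF_ext = 3.5983×10^7 / 7.5190 = 4.786×10^6 yr.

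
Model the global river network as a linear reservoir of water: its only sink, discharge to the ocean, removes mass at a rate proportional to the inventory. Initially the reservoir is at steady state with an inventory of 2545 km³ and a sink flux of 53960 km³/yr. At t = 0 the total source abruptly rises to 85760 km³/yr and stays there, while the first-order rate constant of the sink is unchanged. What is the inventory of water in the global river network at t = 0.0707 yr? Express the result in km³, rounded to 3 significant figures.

3710 km³

The sink rate constant is k = F₀/M₀ = 53960/2545 = 21.20 yr⁻¹.
Solving dM/dt = F₁ − kM with M(0) = M₀ gives M(t) = F₁/k + (M₀ − F₁/k)·e^(−kt).
F₁/k = 85760/21.20 = 4044.8 km³; kt = 21.20 × 0.0707 = 1.499, e^(−kt) = 0.2234.
M(0.0707) = 4044.8 + (2545 − 4044.8) × 0.2234 = 4044.8 − 335.0 = 3709.8 km³.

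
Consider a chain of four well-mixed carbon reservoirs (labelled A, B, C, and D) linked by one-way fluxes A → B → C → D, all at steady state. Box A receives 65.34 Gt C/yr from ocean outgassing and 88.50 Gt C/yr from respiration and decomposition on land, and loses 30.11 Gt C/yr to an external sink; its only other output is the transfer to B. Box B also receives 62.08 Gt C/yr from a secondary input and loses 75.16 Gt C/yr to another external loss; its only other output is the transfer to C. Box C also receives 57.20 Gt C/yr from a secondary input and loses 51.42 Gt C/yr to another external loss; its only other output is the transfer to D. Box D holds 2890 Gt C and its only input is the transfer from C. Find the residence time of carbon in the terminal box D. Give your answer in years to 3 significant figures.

Box A: F(A→B) = (65.34 + 88.50) − 30.11 = 123.73 Gt C/yr.
Box B: F(B→C) = (123.73 + 62.08) − 75.16 = 110.65 Gt C/yr.
Box C: F(C→D) = (110.65 + 57.20) − 51.42 = 116.43 Gt C/yr.
Box D throughput = its input = 116.43 Gt C/yr; τ = 2890 / 116.43 = 24.82 yr.

24.8 yr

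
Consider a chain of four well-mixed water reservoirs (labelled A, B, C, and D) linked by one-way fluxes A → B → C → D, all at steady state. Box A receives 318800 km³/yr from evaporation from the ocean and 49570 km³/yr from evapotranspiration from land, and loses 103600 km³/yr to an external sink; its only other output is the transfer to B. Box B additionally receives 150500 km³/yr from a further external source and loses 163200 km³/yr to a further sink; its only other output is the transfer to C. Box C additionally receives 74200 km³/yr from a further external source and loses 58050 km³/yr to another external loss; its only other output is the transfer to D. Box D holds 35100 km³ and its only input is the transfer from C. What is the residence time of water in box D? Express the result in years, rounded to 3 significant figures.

0.131 yr

Box A: F(A→B) = (318800 + 49570) − 103600 = 264770 km³/yr.
Box B: F(B→C) = (264770 + 150500) − 163200 = 252070 km³/yr.
Box C: F(C→D) = (252070 + 74200) − 58050 = 268220 km³/yr.
Box D throughput = its input = 268220 km³/yr; τ = 35100 / 268220 = 0.1309 yr.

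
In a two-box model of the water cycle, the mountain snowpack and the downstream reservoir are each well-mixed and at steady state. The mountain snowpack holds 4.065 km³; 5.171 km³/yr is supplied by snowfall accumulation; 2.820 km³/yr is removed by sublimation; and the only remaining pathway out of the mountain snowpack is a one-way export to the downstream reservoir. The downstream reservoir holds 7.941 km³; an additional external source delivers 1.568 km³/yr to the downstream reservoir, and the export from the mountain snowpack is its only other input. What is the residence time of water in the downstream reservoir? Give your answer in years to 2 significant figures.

Balance the mountain snowpack: ΣF_in = 5.1710 km³/yr.
Export to the downstream reservoir = ΣF_in − (2.820) = 2.3510 km³/yr.
Total input to the downstream reservoir = 2.3510 + 1.568 = 3.9190 km³/yr; at steady state this equals its total output.
τ = M / F = 7.941 / 3.9190 = 2.026 yr.

2.0 yr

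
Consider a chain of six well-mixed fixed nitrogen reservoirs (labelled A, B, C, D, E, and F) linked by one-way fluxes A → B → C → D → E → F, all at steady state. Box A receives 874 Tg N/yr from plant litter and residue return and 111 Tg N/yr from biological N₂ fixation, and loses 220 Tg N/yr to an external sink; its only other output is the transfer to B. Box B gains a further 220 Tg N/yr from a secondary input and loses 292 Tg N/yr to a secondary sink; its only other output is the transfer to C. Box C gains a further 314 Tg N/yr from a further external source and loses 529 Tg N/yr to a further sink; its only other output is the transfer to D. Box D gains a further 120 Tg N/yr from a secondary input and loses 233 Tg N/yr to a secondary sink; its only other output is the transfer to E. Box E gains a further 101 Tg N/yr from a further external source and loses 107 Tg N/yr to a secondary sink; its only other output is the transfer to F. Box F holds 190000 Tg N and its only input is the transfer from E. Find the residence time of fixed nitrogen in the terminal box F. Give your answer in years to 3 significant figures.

Box A: F(A→B) = (874 + 111) − 220 = 765.00 Tg N/yr.
Box B: F(B→C) = (765.00 + 220) − 292 = 693.00 Tg N/yr.
Box C: F(C→D) = (693.00 + 314) − 529 = 478.00 Tg N/yr.
Box D: F(D→E) = (478.00 + 120) − 233 = 365.00 Tg N/yr.
Box E: F(E→F) = (365.00 + 101) − 107 = 359.00 Tg N/yr.
Box F throughput = its input = 359.00 Tg N/yr; τ = 190000 / 359.00 = 529.2 yr.

529 yr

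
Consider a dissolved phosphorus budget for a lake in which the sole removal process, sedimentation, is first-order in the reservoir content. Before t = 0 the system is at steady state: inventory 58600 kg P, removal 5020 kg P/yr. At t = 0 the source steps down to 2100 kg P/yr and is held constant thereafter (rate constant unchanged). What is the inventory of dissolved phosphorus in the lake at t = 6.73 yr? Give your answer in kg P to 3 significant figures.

τ = M₀/F₀ = 58600/5020 = 11.67 yr; rate constant k = 1/τ.
New steady state M_∞ = F₁/k = F₁·τ = 2100 × 11.67 = 24514 kg P.
M(t) = M_∞ + (M₀ − M_∞)·e^(−t/τ); t/τ = 6.73/11.67 = 0.5765, so e^(−t/τ) = 0.5618.
M(t) = 24514 + 34090 × 0.5618 = 43665 kg P.

43700 kg P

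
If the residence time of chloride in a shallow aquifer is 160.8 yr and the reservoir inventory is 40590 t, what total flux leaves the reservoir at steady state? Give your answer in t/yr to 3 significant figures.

F = M / τ = 40590 / 160.8 = 252.4 t/yr.

252 t/yr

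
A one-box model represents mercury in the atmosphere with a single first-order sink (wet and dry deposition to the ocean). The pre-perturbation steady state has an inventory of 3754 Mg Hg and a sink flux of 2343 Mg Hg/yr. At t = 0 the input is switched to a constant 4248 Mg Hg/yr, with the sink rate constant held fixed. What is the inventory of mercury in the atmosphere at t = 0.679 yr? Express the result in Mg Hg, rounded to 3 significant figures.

4810 Mg Hg

Residence time τ = M₀/F₀ = 1.602 yr. The eventual steady state is M_∞ = M₀·(F₁/F₀) = 3754 × 4248/2343 = 6806.2 Mg Hg.
The anomaly ΔM(t) = M(t) − M_∞ decays as ΔM₀·e^(−t/τ) with ΔM₀ = 3754 − 6806.2 = −3052 Mg Hg.
At t = 0.679 yr, e^(−t/τ) = e^(−0.4238) = 0.6546, so ΔM = −1998 Mg Hg and M = 6806.2 − 1998 = 4808.4 Mg Hg.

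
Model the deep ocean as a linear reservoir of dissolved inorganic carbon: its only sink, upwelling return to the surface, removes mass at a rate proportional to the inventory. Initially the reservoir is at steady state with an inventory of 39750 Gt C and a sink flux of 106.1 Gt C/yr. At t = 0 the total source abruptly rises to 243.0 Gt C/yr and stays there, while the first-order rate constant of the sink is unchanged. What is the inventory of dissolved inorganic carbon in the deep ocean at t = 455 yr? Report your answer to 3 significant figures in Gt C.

75800 Gt C

τ = M₀/F₀ = 39750/106.1 = 374.6 yr; rate constant k = 1/τ.
New steady state M_∞ = F₁/k = F₁·τ = 243.0 × 374.6 = 91039 Gt C.
M(t) = M_∞ + (M₀ − M_∞)·e^(−t/τ); t/τ = 455/374.6 = 1.214, so e^(−t/τ) = 0.2969.
M(t) = 91039 − 51290 × 0.2969 = 75813 Gt C.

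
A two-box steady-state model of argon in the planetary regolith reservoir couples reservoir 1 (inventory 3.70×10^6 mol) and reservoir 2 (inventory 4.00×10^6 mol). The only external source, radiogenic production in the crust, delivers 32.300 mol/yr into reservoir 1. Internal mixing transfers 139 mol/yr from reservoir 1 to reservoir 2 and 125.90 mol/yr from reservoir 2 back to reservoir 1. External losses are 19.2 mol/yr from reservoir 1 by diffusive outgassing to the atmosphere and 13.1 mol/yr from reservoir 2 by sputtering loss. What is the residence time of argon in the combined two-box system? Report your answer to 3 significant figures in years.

For the system as a whole, the A↔B exchange is internal and contributes nothing to the throughput; only the external sinks remove mass.
M_total = 3.70×10^6 + 4.00×10^6 = 7.7000×10^6 mol.
ΣF_external_out = 19.2 + 13.1 = 32.300 mol/yr.
τ = M_total / ΣF_ext = 7.7000×10^6 / 32.300 = 238400 yr.

238000 yr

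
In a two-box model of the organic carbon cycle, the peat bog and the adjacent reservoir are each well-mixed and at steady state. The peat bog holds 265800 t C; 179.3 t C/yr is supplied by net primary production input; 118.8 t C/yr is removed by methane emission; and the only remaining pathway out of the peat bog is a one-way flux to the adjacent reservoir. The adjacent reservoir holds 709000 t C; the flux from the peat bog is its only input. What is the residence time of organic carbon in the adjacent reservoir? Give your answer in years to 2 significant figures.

Balance the peat bog: ΣF_in = 179.30 t C/yr.
Flux to the adjacent reservoir = ΣF_in − (118.8) = 60.500 t C/yr.
At steady state the output of the adjacent reservoir equals its input, 60.500 t C/yr.
τ = M / F = 709000 / 60.500 = 11720 yr.

12000 yr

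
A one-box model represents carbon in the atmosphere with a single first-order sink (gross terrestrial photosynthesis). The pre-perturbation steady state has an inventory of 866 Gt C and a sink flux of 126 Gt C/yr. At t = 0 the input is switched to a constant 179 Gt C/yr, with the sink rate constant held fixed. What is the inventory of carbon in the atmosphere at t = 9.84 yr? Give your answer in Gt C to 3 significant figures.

The sink rate constant is k = F₀/M₀ = 126/866 = 0.1455 yr⁻¹.
Solving dM/dt = F₁ − kM with M(0) = M₀ gives M(t) = F₁/k + (M₀ − F₁/k)·e^(−kt).
F₁/k = 179/0.1455 = 1230.3 Gt C; kt = 0.1455 × 9.84 = 1.432, e^(−kt) = 0.2389.
M(9.84) = 1230.3 + (866 − 1230.3) × 0.2389 = 1230.3 − 87.03 = 1143.2 Gt C.

1140 Gt C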